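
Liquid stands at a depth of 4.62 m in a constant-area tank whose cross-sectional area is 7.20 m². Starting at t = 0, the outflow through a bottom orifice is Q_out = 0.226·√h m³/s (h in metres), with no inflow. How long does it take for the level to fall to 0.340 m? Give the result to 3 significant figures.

99.8 s

Mass balance (ρ constant): A dh/dt = −0.226 √h.
This is separable: 2 d(√h)/dt = −0.226/A, so √h = √h₀ − (0.226/(2A)) t.
t = 2A(√h₀ − √h)/0.226 = 2·7.20·(√4.62 − √0.340)/0.226
  = 14.400 × (2.1494 − 0.58310) / 0.226 = 99.801 s.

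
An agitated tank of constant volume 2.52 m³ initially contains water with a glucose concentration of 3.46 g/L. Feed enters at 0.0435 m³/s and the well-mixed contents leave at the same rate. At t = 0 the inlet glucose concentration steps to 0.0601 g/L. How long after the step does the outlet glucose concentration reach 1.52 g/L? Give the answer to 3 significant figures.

Mass balance on the solute (V constant): V dC/dt = Q(C_in − C), so τ = V/Q = 57.931 s.
C(t) = C_in + (C₀ − C_in) e^(−t/τ). Set C = 1.52 and solve for t:
e^(−t/τ) = (C − C_in)/(C₀ − C_in) = (1.52 − 0.0601)/(3.46 − 0.0601) = 0.42939
t = −τ ln(…) = 57.931 × 0.84538 = 48.974 s.

49.0 s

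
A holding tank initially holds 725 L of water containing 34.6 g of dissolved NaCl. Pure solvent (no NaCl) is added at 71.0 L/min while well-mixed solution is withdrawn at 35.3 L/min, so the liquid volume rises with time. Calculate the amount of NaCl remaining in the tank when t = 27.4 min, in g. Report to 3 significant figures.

14.9 g

Total volume: dV/dt = Q_in − Q_out = 35.700 L/min, so V(t) = 725 + 35.700 t and V(27.4) = 1703.2 L.
No NaCl enters, so dm/dt = −Q_out · (m/V).
dm/m = −Q_out dt/(V₀ + 35.700 t); integrating gives ln(m/m₀) = −(Q_out/(Q_in−Q_out)) ln(V/V₀).
m = m₀ (V₀/V)^(Q_out/(Q_in−Q_out)) = 34.6 × (725/1703.2)^(0.98880) = 14.870 g.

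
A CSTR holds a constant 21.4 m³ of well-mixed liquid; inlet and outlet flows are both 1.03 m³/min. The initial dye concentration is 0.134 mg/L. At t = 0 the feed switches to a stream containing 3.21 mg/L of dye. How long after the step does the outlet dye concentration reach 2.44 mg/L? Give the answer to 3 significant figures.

28.8 min

Species balance: V dC/dt = Q(C_in − C) ⇒ τ = V/Q = 20.777 min.
C(t) = C_in + (C₀ − C_in) e^(−t/τ). Set C = 2.44 and solve for t:
e^(−t/τ) = (C − C_in)/(C₀ − C_in) = (2.44 − 3.21)/(0.134 − 3.21) = 0.25033
t = −τ ln(…) = 20.777 × 1.3850 = 28.776 min.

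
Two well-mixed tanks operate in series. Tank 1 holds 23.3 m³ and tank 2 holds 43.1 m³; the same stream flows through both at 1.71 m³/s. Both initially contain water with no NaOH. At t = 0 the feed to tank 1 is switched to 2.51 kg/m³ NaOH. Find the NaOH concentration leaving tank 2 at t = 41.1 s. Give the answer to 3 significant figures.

Each tank obeys Vᵢ dCᵢ/dt = Q(Cᵢ₋₁ − Cᵢ), so τᵢ = Vᵢ/Q.
τ₁ = 23.3/1.71 = 13.626 s; τ₂ = 43.1/1.71 = 25.205 s.
Solving the cascade with C₁(0)=C₂(0)=0 gives C₂(t) = C_in[1 − (τ₁ e^(−t/τ₁) − τ₂ e^(−t/τ₂))/(τ₁ − τ₂)].
At t = 41.1: e^(−t/τ₁) = 0.048980, e^(−t/τ₂) = 0.19580.
C₂ = 2.51·[1 − (13.626·0.048980 − 25.205·0.19580)/(-11.579)] = 2.51·0.63142 = 1.5849 kg/m³.

1.58 kg/m³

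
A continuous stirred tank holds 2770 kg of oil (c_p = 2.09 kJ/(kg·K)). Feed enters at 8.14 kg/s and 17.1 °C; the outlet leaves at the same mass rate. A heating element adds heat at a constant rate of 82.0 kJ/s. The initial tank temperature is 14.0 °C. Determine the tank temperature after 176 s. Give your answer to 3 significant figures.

Heat balance on the well-mixed liquid: M c_p dT/dt = ṁ c_p (T_in − T) + 82.0.
τ = M/ṁ = 340.29 s; T_ss = T_in + Q̇/(ṁ c_p) = 17.1 + 82.0/(8.14·2.09) = 21.920 °C.
Integrating: T(t) = T_ss + (T₀ − T_ss) e^(−t/τ).
T(176) = 21.920 + (-7.9200)·e^(−176/340.29) = 21.920 + (-7.9200)·0.59619 = 17.198 °C.

17.2 °C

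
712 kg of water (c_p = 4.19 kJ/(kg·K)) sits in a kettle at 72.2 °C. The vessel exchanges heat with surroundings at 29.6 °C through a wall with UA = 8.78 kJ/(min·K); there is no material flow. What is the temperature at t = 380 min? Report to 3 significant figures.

43.5 °C

M c_p dT/dt = −UA(T − T_amb).
dT/dt = (T_ss − T)/τ with T_ss = T_amb = 29.600 °C, τ = M c_p/UA = 712·4.19/8.78 = 339.78 min.
This is linear first-order; T(t) = T_ss + (T₀ − T_ss) e^(−t/τ).
T(380) = 29.600 + (42.600)·0.32681 = 43.522 °C.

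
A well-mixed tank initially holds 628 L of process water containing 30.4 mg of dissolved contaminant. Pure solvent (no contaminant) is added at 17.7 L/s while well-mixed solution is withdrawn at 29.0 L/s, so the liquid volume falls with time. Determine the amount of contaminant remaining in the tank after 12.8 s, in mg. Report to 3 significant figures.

Total volume: dV/dt = Q_in − Q_out = -11.300 L/s, so V(t) = 628 − 11.300 t and V(12.8) = 483.36 L.
Species balance (pure solvent in): dm/dt = −Q_out · m/V(t).
dm/m = −Q_out dt/(V₀ − 11.300 t); integrating gives ln(m/m₀) = −(Q_out/(Q_in−Q_out)) ln(V/V₀).
m = m₀ (V₀/V)^(Q_out/(Q_in−Q_out)) = 30.4 × (628/483.36)^(-2.5664) = 15.528 mg.

15.5 mg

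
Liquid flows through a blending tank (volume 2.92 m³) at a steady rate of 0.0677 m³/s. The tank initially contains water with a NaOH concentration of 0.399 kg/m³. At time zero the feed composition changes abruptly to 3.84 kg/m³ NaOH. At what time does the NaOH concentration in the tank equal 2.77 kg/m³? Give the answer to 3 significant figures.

50.4 s

Transient balance on the dissolved component: V dC/dt = Q(C_in − C), so τ = V/Q = 43.131 s.
C(t) = C_in + (C₀ − C_in) e^(−t/τ). Set C = 2.77 and solve for t:
e^(−t/τ) = (C − C_in)/(C₀ − C_in) = (2.77 − 3.84)/(0.399 − 3.84) = 0.31096
t = −τ ln(…) = 43.131 × 1.1681 = 50.382 s.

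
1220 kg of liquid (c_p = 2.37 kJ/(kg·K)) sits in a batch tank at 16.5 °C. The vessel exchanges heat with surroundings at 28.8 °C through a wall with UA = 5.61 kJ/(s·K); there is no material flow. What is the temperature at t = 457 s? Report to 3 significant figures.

23.7 °C

Lumped-capacitance energy balance: M c_p dT/dt = UA(T_amb − T).
dT/dt = (T_ss − T)/τ with T_ss = T_amb = 28.800 °C, τ = M c_p/UA = 1220·2.37/5.61 = 515.40 s.
Integrating: T(t) = T_ss + (T₀ − T_ss) e^(−t/τ).
T(457) = 28.800 + (-12.300)·0.41202 = 23.732 °C.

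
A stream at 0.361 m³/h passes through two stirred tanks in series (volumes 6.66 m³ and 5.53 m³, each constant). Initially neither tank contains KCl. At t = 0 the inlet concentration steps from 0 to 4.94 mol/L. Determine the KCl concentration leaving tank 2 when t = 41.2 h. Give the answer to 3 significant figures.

3.46 mol/L

Time constants: τᵢ = Vᵢ/Q for each well-mixed tank.
τ₁ = 6.66/0.361 = 18.449 h; τ₂ = 5.53/0.361 = 15.319 h.
Tank 1: C₁ = C_in(1 − e^(−t/τ₁)). Tank 2 (τ₁ ≠ τ₂): C₂ = C_in[1 − (τ₁ e^(−t/τ₁) − τ₂ e^(−t/τ₂))/(τ₁ − τ₂)].
At t = 41.2: e^(−t/τ₁) = 0.10718, e^(−t/τ₂) = 0.067912.
C₂ = 4.94·[1 − (18.449·0.10718 − 15.319·0.067912)/(3.1302)] = 4.94·0.70063 = 3.4611 mol/L.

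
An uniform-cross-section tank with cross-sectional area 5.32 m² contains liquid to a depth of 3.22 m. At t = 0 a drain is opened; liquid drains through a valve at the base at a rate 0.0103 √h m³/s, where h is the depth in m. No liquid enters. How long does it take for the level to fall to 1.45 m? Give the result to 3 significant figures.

610 s

Volume balance on the tank: A dh/dt = −0.0103 √h.
Separate and integrate: 2(√h − √h₀) = −(0.0103/A) t.
t = 2A(√h₀ − √h)/0.0103 = 2·5.32·(√3.22 − √1.45)/0.0103
  = 10.640 × (1.7944 − 1.2042) / 0.0103 = 609.76 s.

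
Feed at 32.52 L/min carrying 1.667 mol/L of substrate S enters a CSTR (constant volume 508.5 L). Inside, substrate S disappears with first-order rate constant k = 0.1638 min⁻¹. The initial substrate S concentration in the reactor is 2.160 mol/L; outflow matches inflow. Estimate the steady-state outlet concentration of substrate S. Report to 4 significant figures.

V dC/dt = Q(C_in − C) − k V C.
Steady state (dC/dt = 0): C_ss = Q C_in/(Q + kV) = C_in/(1 + kV/Q).
C_ss = 32.52·1.667/(32.52 + 0.1638·508.5) = 54.2108/115.812 = 0.468092 mol/L.

0.4681 mol/L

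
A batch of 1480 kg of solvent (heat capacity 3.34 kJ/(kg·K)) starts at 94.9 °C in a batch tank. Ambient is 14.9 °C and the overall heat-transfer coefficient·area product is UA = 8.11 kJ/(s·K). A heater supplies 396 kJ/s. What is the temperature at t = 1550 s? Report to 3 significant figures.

M c_p dT/dt = −UA(T − T_amb) + Q̇.
dT/dt = (T_ss − T)/τ with T_ss = T_amb + Q̇/UA = 14.9 + 396/8.11 = 63.729 °C, τ = M c_p/UA = 1480·3.34/8.11 = 609.52 s.
T approaches T_ss exponentially: T(t) = T_ss + (T₀ − T_ss) e^(−t/τ).
T(1550) = 63.729 + (31.171)·0.078631 = 66.180 °C.

66.2 °C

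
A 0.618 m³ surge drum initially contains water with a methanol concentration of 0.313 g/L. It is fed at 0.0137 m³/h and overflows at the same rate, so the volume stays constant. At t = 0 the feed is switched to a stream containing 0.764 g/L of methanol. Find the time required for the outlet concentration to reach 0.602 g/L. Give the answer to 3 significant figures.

46.2 h

Mass balance on the solute (V constant): V dC/dt = Q(C_in − C), so τ = V/Q = 45.109 h.
C(t) = C_in + (C₀ − C_in) e^(−t/τ). Set C = 0.602 and solve for t:
e^(−t/τ) = (C − C_in)/(C₀ − C_in) = (0.602 − 0.764)/(0.313 − 0.764) = 0.35920
t = −τ ln(…) = 45.109 × 1.0239 = 46.186 h.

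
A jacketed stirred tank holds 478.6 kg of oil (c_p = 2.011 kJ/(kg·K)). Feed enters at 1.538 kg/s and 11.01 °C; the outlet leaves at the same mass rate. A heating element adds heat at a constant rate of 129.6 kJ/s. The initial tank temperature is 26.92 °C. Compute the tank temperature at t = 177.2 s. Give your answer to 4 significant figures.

38.20 °C

Heat balance on the well-mixed liquid: M c_p dT/dt = ṁ c_p (T_in − T) + 129.6.
Rearrange: dT/dt = (T_ss − T)/τ with τ = M/ṁ = 311.183 s and T_ss = T_in + Q̇/(ṁ c_p) = 52.9122 °C.
Solution: T(t) = T_ss + (T₀ − T_ss) e^(−t/τ).
T(177.2) = 52.9122 + (-25.9922)·e^(−177.2/311.183) = 52.9122 + (-25.9922)·0.565843 = 38.2047 °C.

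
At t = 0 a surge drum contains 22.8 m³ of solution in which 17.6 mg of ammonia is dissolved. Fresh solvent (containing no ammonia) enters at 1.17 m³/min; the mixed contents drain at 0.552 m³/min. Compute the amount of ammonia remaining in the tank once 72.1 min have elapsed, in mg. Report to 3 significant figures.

6.69 mg

Total volume: dV/dt = Q_in − Q_out = 0.61800 m³/min, so V(t) = 22.8 + 0.61800 t and V(72.1) = 67.358 m³.
No ammonia enters, so dm/dt = −Q_out · (m/V).
dm/m = −Q_out dt/(V₀ + 0.61800 t); integrating gives ln(m/m₀) = −(Q_out/(Q_in−Q_out)) ln(V/V₀).
m = m₀ (V₀/V)^(Q_out/(Q_in−Q_out)) = 17.6 × (22.8/67.358)^(0.89320) = 6.6881 mg.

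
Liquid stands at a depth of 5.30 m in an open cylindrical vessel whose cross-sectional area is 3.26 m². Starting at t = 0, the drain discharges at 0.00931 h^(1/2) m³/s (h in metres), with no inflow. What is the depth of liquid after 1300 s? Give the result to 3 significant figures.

0.199 m

Volume balance on the tank: A dh/dt = −0.00931 √h.
Separate and integrate: 2(√h − √h₀) = −(0.00931/A) t.
√h = √5.30 − 0.00931·1300/(2·3.26) = 2.3022 − 1.8563 = 0.44588.
h = 0.44588² = 0.19881 m.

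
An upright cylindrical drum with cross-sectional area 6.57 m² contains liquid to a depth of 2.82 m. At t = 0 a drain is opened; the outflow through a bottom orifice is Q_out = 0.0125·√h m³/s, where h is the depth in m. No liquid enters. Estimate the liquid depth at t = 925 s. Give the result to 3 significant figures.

0.639 m

A dh/dt = −Q_out = −0.0125 √h.
Separate and integrate: 2(√h − √h₀) = −(0.0125/A) t.
√h = √2.82 − 0.0125·925/(2·6.57) = 1.6793 − 0.87995 = 0.79934.
h = 0.79934² = 0.63894 m.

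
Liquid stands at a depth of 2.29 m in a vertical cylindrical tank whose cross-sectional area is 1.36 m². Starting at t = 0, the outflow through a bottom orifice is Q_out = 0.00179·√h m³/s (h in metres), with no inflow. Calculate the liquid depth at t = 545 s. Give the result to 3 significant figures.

A dh/dt = −Q_out = −0.00179 √h.
This is separable: 2 d(√h)/dt = −0.00179/A, so √h = √h₀ − (0.00179/(2A)) t.
√h = √2.29 − 0.00179·545/(2·1.36) = 1.5133 − 0.35866 = 1.1546.
h = 1.1546² = 1.3331 m.

1.33 m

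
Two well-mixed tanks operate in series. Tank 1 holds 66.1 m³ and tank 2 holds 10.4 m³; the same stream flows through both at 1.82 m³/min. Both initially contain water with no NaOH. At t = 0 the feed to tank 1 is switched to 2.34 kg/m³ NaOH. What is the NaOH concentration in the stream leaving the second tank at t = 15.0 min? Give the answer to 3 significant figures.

Each tank obeys Vᵢ dCᵢ/dt = Q(Cᵢ₋₁ − Cᵢ), so τᵢ = Vᵢ/Q.
τ₁ = 66.1/1.82 = 36.319 min; τ₂ = 10.4/1.82 = 5.7143 min.
Solving the cascade with C₁(0)=C₂(0)=0 gives C₂(t) = C_in[1 − (τ₁ e^(−t/τ₁) − τ₂ e^(−t/τ₂))/(τ₁ − τ₂)].
At t = 15.0: e^(−t/τ₁) = 0.66166, e^(−t/τ₂) = 0.072440.
C₂ = 2.34·[1 − (36.319·0.66166 − 5.7143·0.072440)/(30.604)] = 2.34·0.22833 = 0.53429 kg/m³.

0.534 kg/m³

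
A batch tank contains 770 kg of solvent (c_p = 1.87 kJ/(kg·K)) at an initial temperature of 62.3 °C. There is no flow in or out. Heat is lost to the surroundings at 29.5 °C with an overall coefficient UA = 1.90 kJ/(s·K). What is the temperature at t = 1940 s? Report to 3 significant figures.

32.0 °C

Lumped-capacitance energy balance: M c_p dT/dt = UA(T_amb − T).
dT/dt = (T_ss − T)/τ with T_ss = T_amb = 29.500 °C, τ = M c_p/UA = 770·1.87/1.90 = 757.84 s.
Integrating: T(t) = T_ss + (T₀ − T_ss) e^(−t/τ).
T(1940) = 29.500 + (32.800)·0.077312 = 32.036 °C.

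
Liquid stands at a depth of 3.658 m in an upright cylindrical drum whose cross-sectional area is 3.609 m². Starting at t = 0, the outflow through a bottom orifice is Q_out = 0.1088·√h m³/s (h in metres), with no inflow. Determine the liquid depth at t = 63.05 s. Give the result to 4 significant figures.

0.9258 m

Accumulation of liquid (constant cross-section A): A dh/dt = −0.1088 √h.
This is separable: 2 d(√h)/dt = −0.1088/A, so √h = √h₀ − (0.1088/(2A)) t.
√h = √3.658 − 0.1088·63.05/(2·3.609) = 1.91259 − 0.950380 = 0.962210.
h = 0.962210² = 0.925849 m.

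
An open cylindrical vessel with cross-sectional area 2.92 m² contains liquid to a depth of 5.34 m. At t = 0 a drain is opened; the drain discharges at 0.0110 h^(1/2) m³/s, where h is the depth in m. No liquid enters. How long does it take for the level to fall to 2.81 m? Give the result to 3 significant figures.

337 s

With no inflow, A dh/dt = −0.0110 √h.
This is separable: 2 d(√h)/dt = −0.0110/A, so √h = √h₀ − (0.0110/(2A)) t.
t = 2A(√h₀ − √h)/0.0110 = 2·2.92·(√5.34 − √2.81)/0.0110
  = 5.8400 × (2.3108 − 1.6763) / 0.0110 = 336.88 s.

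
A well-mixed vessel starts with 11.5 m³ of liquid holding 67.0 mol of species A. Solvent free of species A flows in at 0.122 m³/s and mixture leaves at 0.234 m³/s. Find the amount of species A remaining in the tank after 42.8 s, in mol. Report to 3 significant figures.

Total volume: dV/dt = Q_in − Q_out = -0.11200 m³/s, so V(t) = 11.5 − 0.11200 t and V(42.8) = 6.7064 m³.
Solute balance: dm/dt = 0 − Q_out C = −Q_out m/V(t).
dm/m = −Q_out dt/(V₀ − 0.11200 t); integrating gives ln(m/m₀) = −(Q_out/(Q_in−Q_out)) ln(V/V₀).
m = m₀ (V₀/V)^(Q_out/(Q_in−Q_out)) = 67.0 × (11.5/6.7064)^(-2.0893) = 21.714 mol.

21.7 mol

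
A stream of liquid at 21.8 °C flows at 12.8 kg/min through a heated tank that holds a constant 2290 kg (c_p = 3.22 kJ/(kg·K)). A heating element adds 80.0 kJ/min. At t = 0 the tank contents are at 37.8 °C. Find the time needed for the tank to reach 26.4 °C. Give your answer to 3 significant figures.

298 min

M c_p dT/dt = ṁ c_p (T_in − T) + Q̇.
τ = M/ṁ = 178.91 min; T_ss = T_in + Q̇/(ṁ c_p) = 23.741 °C.
T(t) = T_ss + (T₀ − T_ss) e^(−t/τ). Set T = 26.4:
e^(−t/τ) = (26.4 − 23.741)/(37.8 − 23.741) = 0.18913
t = −178.91 · ln(0.18913) = 297.93 min.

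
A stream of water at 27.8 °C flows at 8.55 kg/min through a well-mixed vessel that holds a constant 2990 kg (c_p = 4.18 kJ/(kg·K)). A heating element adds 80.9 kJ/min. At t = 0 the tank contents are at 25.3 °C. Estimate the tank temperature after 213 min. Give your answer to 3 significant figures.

27.5 °C

Heat balance on the well-mixed liquid: M c_p dT/dt = ṁ c_p (T_in − T) + 80.9.
Rearrange: dT/dt = (T_ss − T)/τ with τ = M/ṁ = 349.71 min and T_ss = T_in + Q̇/(ṁ c_p) = 30.064 °C.
Integrating: T(t) = T_ss + (T₀ − T_ss) e^(−t/τ).
T(213) = 30.064 + (-4.7636)·e^(−213/349.71) = 30.064 + (-4.7636)·0.54385 = 27.473 °C.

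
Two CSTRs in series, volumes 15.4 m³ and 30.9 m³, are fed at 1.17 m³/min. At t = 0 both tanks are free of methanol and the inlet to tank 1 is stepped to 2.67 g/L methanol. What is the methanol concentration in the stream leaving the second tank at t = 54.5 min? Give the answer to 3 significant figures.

Species balance on tank i: dCᵢ/dt = (Cᵢ₋₁ − Cᵢ)/τᵢ with τᵢ = Vᵢ/Q.
τ₁ = 15.4/1.17 = 13.162 min; τ₂ = 30.9/1.17 = 26.410 min.
Tank 1: C₁ = C_in(1 − e^(−t/τ₁)). Tank 2 (τ₁ ≠ τ₂): C₂ = C_in[1 − (τ₁ e^(−t/τ₁) − τ₂ e^(−t/τ₂))/(τ₁ − τ₂)].
At t = 54.5: e^(−t/τ₁) = 0.015914, e^(−t/τ₂) = 0.12700.
C₂ = 2.67·[1 − (13.162·0.015914 − 26.410·0.12700)/(-13.248)] = 2.67·0.76264 = 2.0362 g/L.

2.04 g/L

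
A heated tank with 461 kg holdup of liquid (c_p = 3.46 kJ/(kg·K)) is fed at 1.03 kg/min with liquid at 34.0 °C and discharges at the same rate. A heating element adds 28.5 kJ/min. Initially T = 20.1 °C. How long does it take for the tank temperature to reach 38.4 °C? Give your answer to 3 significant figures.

Unsteady energy balance on the tank contents: M c_p dT/dt = ṁ c_p (T_in − T) + 28.5.
τ = M/ṁ = 447.57 min; T_ss = T_in + Q̇/(ṁ c_p) = 41.997 °C.
T(t) = T_ss + (T₀ − T_ss) e^(−t/τ). Set T = 38.4:
e^(−t/τ) = (38.4 − 41.997)/(20.1 − 41.997) = 0.16427
t = −447.57 · ln(0.16427) = 808.42 min.

808 min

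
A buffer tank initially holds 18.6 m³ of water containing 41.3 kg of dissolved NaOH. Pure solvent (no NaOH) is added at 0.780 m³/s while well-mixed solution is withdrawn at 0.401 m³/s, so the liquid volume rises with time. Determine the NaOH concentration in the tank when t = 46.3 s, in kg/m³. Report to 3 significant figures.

0.566 kg/m³

Let m(t) be the amount of NaOH. Volume: V(t) = V₀ + (Q_in − Q_out) t = 18.6 + 0.37900 t; V(46.3) = 36.148 m³.
Solute balance: dm/dt = 0 − Q_out C = −Q_out m/V(t).
Separate: dm/m = −Q_out dt/V(t) ⇒ ln(m/m₀) = −(Q_out/(Q_in−Q_out)) ln(V/V₀).
m = m₀ (V₀/V)^(Q_out/(Q_in−Q_out)) = 41.3 × (18.6/36.148)^(1.0580) = 20.447 kg.
C = m/V = 20.447/36.148 = 0.56565 kg/m³.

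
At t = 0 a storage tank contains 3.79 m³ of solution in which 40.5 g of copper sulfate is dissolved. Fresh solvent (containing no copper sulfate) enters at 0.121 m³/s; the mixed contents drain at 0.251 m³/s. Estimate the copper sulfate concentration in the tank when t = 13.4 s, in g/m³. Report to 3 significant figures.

Let m(t) be the amount of copper sulfate. Volume: V(t) = V₀ + (Q_in − Q_out) t = 3.79 − 0.13000 t; V(13.4) = 2.0480 m³.
No copper sulfate enters, so dm/dt = −Q_out · (m/V).
Separate: dm/m = −Q_out dt/V(t) ⇒ ln(m/m₀) = −(Q_out/(Q_in−Q_out)) ln(V/V₀).
m = m₀ (V₀/V)^(Q_out/(Q_in−Q_out)) = 40.5 × (3.79/2.0480)^(-1.9308) = 12.341 g.
C = m/V = 12.341/2.0480 = 6.0258 g/m³.

6.03 g/m³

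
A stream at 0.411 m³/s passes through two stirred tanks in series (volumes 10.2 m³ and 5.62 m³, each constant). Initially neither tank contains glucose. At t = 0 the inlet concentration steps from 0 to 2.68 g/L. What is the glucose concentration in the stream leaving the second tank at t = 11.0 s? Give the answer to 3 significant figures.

Each tank obeys Vᵢ dCᵢ/dt = Q(Cᵢ₋₁ − Cᵢ), so τᵢ = Vᵢ/Q.
τ₁ = 10.2/0.411 = 24.818 s; τ₂ = 5.62/0.411 = 13.674 s.
Solving the cascade with C₁(0)=C₂(0)=0 gives C₂(t) = C_in[1 − (τ₁ e^(−t/τ₁) − τ₂ e^(−t/τ₂))/(τ₁ − τ₂)].
At t = 11.0: e^(−t/τ₁) = 0.64196, e^(−t/τ₂) = 0.44733.
C₂ = 2.68·[1 − (24.818·0.64196 − 13.674·0.44733)/(11.144)] = 2.68·0.11923 = 0.31953 g/L.

0.320 g/L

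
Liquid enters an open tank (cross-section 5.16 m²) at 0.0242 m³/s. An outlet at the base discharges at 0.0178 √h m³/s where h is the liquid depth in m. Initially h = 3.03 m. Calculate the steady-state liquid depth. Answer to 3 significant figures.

Accumulation of liquid (constant cross-section A): A dh/dt = Q_in − 0.0178 √h. At steady state dh/dt = 0:
Q_in = 0.0178 √h_ss ⇒ √h_ss = 0.0242/0.0178 = 1.3596.
h_ss = 1.3596² = 1.8484 m. (Since h₀ = 3.03 m > h_ss, the level will fall toward this value.)

1.85 m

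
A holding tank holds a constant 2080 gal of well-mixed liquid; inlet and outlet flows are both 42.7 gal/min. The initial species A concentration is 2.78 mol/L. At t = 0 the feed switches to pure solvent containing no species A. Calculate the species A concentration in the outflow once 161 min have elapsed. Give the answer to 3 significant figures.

Accumulation = in − out for the solute gives V dC/dt = Q(C_in − C).
Time constant τ = V/Q = 2080/42.7 = 48.712 min.
Integrating: C(t) = C_in + (C₀ − C_in) e^(−t/τ).
C(161) = 0 + (2.78 − 0)·e^(−161/48.712) = 0 + (2.7800)·0.036694 = 0.10201 mol/L.

0.102 mol/L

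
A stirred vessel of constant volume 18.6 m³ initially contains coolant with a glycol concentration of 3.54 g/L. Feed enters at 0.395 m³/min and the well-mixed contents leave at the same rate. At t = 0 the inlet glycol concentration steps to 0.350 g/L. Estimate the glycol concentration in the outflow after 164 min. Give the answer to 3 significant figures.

Accumulation = in − out for the solute gives V dC/dt = Q(C_in − C).
Time constant τ = V/Q = 18.6/0.395 = 47.089 min.
Solution: C(t) = C_in + (C₀ − C_in) e^(−t/τ).
C(164) = 0.350 + (3.54 − 0.350)·e^(−164/47.089) = 0.350 + (3.1900)·0.030721 = 0.44800 g/L.

0.448 g/L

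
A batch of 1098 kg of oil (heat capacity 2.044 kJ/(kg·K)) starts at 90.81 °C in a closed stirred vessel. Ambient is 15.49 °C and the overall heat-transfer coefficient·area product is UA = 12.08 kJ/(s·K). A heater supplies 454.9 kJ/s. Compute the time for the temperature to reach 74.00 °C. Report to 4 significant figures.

Heat balance on the well-mixed liquid: M c_p dT/dt = −UA(T − T_amb) + Q̇.
τ = M c_p/UA = 185.787 s; T_ss = T_amb + Q̇/UA = 15.49 + 454.9/12.08 = 53.1473 °C.
T(t) = T_ss + (T₀ − T_ss)e^(−t/τ); set T = 74.00:
t = −τ ln[(T − T_ss)/(T₀ − T_ss)] = −185.787 · ln(0.553670) = 109.835 s.

109.8 s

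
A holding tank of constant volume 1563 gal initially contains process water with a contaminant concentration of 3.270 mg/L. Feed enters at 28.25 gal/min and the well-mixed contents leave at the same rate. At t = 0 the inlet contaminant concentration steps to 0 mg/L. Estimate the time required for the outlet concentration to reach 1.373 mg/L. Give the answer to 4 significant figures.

Unsteady species balance (constant V, well mixed): V dC/dt = Q(C_in − C), so τ = V/Q = 55.3274 min.
C(t) = C_in + (C₀ − C_in) e^(−t/τ). Set C = 1.373 and solve for t:
e^(−t/τ) = (C − C_in)/(C₀ − C_in) = (1.373 − 0)/(3.270 − 0) = 0.419878
t = −τ ln(…) = 55.3274 × 0.867792 = 48.0127 min.

48.01 min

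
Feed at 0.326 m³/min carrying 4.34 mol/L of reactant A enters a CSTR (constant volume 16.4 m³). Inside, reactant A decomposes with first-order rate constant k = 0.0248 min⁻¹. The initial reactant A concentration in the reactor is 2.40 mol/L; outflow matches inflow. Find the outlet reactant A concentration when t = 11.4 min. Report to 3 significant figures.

Species balance: V dC/dt = Q C_in − Q C − k V C.
This is linear with rate a = Q/V + k = 0.044678 min⁻¹.
C_ss = Q C_in/(Q + kV) = 1.9309 mol/L; C(t) = C_ss + (C₀ − C_ss) e^(−a t).
C(11.4) = 1.9309 + (0.46906)·e^(−0.044678·11.4) = 1.9309 + (0.46906)·0.60090 = 2.2128 mol/L.

2.21 mol/L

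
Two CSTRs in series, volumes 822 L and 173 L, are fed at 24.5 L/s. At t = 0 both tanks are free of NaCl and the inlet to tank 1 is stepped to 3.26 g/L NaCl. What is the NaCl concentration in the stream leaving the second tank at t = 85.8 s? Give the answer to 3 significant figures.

2.94 g/L

Species balance on tank i: dCᵢ/dt = (Cᵢ₋₁ − Cᵢ)/τᵢ with τᵢ = Vᵢ/Q.
τ₁ = 822/24.5 = 33.551 s; τ₂ = 173/24.5 = 7.0612 s.
Solving the cascade with C₁(0)=C₂(0)=0 gives C₂(t) = C_in[1 − (τ₁ e^(−t/τ₁) − τ₂ e^(−t/τ₂))/(τ₁ − τ₂)].
At t = 85.8: e^(−t/τ₁) = 0.077514, e^(−t/τ₂) = 5.2838e-06.
C₂ = 3.26·[1 − (33.551·0.077514 − 7.0612·5.2838e-06)/(26.490)] = 3.26·0.90183 = 2.9400 g/L.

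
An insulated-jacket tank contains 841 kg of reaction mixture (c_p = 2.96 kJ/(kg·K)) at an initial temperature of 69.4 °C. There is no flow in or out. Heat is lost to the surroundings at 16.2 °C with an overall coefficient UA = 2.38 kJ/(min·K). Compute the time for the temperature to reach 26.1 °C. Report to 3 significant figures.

1760 min

Energy balance: M c_p dT/dt = −UA(T − T_amb).
τ = M c_p/UA = 1045.9 min; T_ss = T_amb = 16.200 °C.
T(t) = T_ss + (T₀ − T_ss)e^(−t/τ); set T = 26.1:
t = −τ ln[(T − T_ss)/(T₀ − T_ss)] = −1045.9 · ln(0.18609) = 1758.8 min.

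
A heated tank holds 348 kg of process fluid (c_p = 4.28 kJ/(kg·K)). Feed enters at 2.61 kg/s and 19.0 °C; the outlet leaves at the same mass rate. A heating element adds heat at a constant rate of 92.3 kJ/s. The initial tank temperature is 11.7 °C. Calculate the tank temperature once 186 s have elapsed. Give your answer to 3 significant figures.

M c_p dT/dt = ṁ c_p (T_in − T) + Q̇.
Rearrange: dT/dt = (T_ss − T)/τ with τ = M/ṁ = 133.33 s and T_ss = T_in + Q̇/(ṁ c_p) = 27.263 °C.
Solution: T(t) = T_ss + (T₀ − T_ss) e^(−t/τ).
T(186) = 27.263 + (-15.563)·e^(−186/133.33) = 27.263 + (-15.563)·0.24783 = 23.406 °C.

23.4 °C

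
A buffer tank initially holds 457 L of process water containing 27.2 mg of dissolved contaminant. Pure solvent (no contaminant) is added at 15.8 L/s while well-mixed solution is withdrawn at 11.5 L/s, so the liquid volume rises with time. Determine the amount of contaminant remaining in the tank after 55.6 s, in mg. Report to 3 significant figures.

8.83 mg

Let m(t) be the amount of contaminant. Volume: V(t) = V₀ + (Q_in − Q_out) t = 457 + 4.3000 t; V(55.6) = 696.08 L.
Solute balance: dm/dt = 0 − Q_out C = −Q_out m/V(t).
Separate: dm/m = −Q_out dt/V(t) ⇒ ln(m/m₀) = −(Q_out/(Q_in−Q_out)) ln(V/V₀).
m = m₀ (V₀/V)^(Q_out/(Q_in−Q_out)) = 27.2 × (457/696.08)^(2.6744) = 8.8275 mg.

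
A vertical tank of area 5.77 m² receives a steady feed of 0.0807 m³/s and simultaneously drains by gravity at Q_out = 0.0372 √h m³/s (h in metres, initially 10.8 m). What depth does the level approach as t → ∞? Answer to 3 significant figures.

A dh/dt = Q_in − 0.0372 √h. Steady state requires inflow = outflow:
Q_in = 0.0372 √h_ss ⇒ √h_ss = 0.0807/0.0372 = 2.1694.
h_ss = 2.1694² = 4.7061 m. (Since h₀ = 10.8 m > h_ss, the level will fall toward this value.)

4.71 m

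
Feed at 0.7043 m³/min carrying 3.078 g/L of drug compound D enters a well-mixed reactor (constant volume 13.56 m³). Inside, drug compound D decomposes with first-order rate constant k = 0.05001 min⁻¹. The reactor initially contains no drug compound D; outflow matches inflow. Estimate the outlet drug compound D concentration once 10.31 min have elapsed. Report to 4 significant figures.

Accumulation = in − out − consumed: V dC/dt = Q C_in − Q C − k V C.
This is linear with rate a = Q/V + k = 0.101950 min⁻¹.
C_ss = Q C_in/(Q + kV) = 1.56813 g/L; C(t) = C_ss + (C₀ − C_ss) e^(−a t).
C(10.31) = 1.56813 + (-1.56813)·e^(−0.101950·10.31) = 1.56813 + (-1.56813)·0.349553 = 1.01998 g/L.

1.020 g/L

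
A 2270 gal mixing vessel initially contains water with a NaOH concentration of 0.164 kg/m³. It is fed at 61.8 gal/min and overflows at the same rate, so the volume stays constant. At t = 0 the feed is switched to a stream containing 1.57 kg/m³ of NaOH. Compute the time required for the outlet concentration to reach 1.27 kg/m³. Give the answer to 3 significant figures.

Species balance: V dC/dt = Q(C_in − C) ⇒ τ = V/Q = 36.731 min.
C(t) = C_in + (C₀ − C_in) e^(−t/τ). Set C = 1.27 and solve for t:
e^(−t/τ) = (C − C_in)/(C₀ − C_in) = (1.27 − 1.57)/(0.164 − 1.57) = 0.21337
t = −τ ln(…) = 36.731 × 1.5447 = 56.740 min.

56.7 min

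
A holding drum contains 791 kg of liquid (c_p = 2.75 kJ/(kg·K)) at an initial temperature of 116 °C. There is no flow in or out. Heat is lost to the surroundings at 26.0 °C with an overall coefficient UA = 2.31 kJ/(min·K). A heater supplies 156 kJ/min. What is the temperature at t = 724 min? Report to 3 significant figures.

M c_p dT/dt = −UA(T − T_amb) + Q̇.
dT/dt = (T_ss − T)/τ with T_ss = T_amb + Q̇/UA = 26.0 + 156/2.31 = 93.532 °C, τ = M c_p/UA = 791·2.75/2.31 = 941.67 min.
This is linear first-order; T(t) = T_ss + (T₀ − T_ss) e^(−t/τ).
T(724) = 93.532 + (22.468)·0.46355 = 103.95 °C.

104 °C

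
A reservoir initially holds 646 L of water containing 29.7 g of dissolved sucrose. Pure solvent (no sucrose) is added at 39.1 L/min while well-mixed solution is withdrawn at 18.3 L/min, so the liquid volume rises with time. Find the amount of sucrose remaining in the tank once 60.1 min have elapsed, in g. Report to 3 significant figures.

Total volume: dV/dt = Q_in − Q_out = 20.800 L/min, so V(t) = 646 + 20.800 t and V(60.1) = 1896.1 L.
Species balance (pure solvent in): dm/dt = −Q_out · m/V(t).
Separate: dm/m = −Q_out dt/V(t) ⇒ ln(m/m₀) = −(Q_out/(Q_in−Q_out)) ln(V/V₀).
m = m₀ (V₀/V)^(Q_out/(Q_in−Q_out)) = 29.7 × (646/1896.1)^(0.87981) = 11.517 g.

11.5 g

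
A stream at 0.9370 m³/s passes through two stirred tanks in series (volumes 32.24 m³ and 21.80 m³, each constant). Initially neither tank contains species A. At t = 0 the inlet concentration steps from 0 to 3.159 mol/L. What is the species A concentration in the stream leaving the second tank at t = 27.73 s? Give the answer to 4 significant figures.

0.8045 mol/L

Each tank obeys Vᵢ dCᵢ/dt = Q(Cᵢ₋₁ − Cᵢ), so τᵢ = Vᵢ/Q.
τ₁ = 32.24/0.9370 = 34.4077 s; τ₂ = 21.80/0.9370 = 23.2657 s.
Tank 1: C₁ = C_in(1 − e^(−t/τ₁)). Tank 2 (τ₁ ≠ τ₂): C₂ = C_in[1 − (τ₁ e^(−t/τ₁) − τ₂ e^(−t/τ₂))/(τ₁ − τ₂)].
At t = 27.73: e^(−t/τ₁) = 0.446675, e^(−t/τ₂) = 0.303650.
C₂ = 3.159·[1 − (34.4077·0.446675 − 23.2657·0.303650)/(11.1419)] = 3.159·0.254671 = 0.804506 mol/L.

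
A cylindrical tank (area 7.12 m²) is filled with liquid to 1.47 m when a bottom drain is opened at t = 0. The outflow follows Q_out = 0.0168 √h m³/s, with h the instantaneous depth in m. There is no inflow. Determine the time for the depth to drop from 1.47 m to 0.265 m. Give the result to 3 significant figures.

591 s

Volume balance on the tank: A dh/dt = −0.0168 √h.
This is separable: 2 d(√h)/dt = −0.0168/A, so √h = √h₀ − (0.0168/(2A)) t.
t = 2A(√h₀ − √h)/0.0168 = 2·7.12·(√1.47 − √0.265)/0.0168
  = 14.240 × (1.2124 − 0.51478) / 0.0168 = 591.34 s.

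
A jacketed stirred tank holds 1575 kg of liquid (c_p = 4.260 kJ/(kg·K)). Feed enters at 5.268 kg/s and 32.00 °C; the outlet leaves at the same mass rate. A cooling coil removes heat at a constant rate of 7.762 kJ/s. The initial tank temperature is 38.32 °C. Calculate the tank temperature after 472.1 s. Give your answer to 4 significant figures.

Energy balance: M c_p dT/dt = ṁ c_p (T_in − T) − 7.762.
Rearrange: dT/dt = (T_ss − T)/τ with τ = M/ṁ = 298.975 s and T_ss = T_in − Q̇/(ṁ c_p) = 31.6541 °C.
Integrating: T(t) = T_ss + (T₀ − T_ss) e^(−t/τ).
T(472.1) = 31.6541 + (6.66587)·e^(−472.1/298.975) = 31.6541 + (6.66587)·0.206168 = 33.0284 °C.

33.03 °C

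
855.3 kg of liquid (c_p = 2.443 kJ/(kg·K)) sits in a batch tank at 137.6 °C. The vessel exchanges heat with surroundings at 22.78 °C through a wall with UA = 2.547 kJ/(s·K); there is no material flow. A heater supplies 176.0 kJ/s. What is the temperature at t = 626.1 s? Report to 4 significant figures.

113.2 °C

Lumped-capacitance energy balance: M c_p dT/dt = UA(T_amb − T) + Q̇.
dT/dt = (T_ss − T)/τ with T_ss = T_amb + Q̇/UA = 22.78 + 176.0/2.547 = 91.8809 °C, τ = M c_p/UA = 855.3·2.443/2.547 = 820.376 s.
Solution: T(t) = T_ss + (T₀ − T_ss) e^(−t/τ).
T(626.1) = 91.8809 + (45.7191)·0.466179 = 113.194 °C.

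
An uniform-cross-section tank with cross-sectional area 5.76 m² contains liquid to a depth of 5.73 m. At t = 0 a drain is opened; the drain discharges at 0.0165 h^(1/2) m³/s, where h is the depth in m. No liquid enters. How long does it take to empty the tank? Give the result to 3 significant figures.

With no inflow, A dh/dt = −0.0165 √h.
This is separable: 2 d(√h)/dt = −0.0165/A, so √h = √h₀ − (0.0165/(2A)) t.
Set h = 0: 2√h₀ = (0.0165/A) t_empty ⇒ t_empty = 2A√h₀/0.0165.
t_empty = 2·5.76·√5.73/0.0165 = 11.520·2.3937/0.0165 = 1671.3 s.

1670 s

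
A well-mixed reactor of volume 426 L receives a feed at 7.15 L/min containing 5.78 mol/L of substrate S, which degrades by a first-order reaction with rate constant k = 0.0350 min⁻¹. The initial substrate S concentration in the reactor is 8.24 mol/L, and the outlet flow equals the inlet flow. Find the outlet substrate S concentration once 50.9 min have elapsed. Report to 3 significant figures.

2.33 mol/L

Accumulation = in − out − consumed: V dC/dt = Q C_in − Q C − k V C.
dC/dt = (Q/V) C_in − (Q/V + k) C; effective rate a = Q/V + k = 0.016784 + 0.0350 = 0.051784 min⁻¹.
C_ss = Q C_in/(Q + kV) = 1.8734 mol/L; C(t) = C_ss + (C₀ − C_ss) e^(−a t).
C(50.9) = 1.8734 + (6.3666)·e^(−0.051784·50.9) = 1.8734 + (6.3666)·0.071661 = 2.3296 mol/L.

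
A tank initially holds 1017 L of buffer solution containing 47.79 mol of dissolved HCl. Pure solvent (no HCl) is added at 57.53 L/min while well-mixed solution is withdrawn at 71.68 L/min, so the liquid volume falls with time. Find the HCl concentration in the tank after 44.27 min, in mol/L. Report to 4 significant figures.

Let m(t) be the amount of HCl. Volume: V(t) = V₀ + (Q_in − Q_out) t = 1017 − 14.1500 t; V(44.27) = 390.579 L.
Solute balance: dm/dt = 0 − Q_out C = −Q_out m/V(t).
dm/m = −Q_out dt/(V₀ − 14.1500 t); integrating gives ln(m/m₀) = −(Q_out/(Q_in−Q_out)) ln(V/V₀).
m = m₀ (V₀/V)^(Q_out/(Q_in−Q_out)) = 47.79 × (1017/390.579)^(-5.06572) = 0.374942 mol.
C = m/V = 0.374942/390.579 = 0.000959962 mol/L.

0.0009600 mol/L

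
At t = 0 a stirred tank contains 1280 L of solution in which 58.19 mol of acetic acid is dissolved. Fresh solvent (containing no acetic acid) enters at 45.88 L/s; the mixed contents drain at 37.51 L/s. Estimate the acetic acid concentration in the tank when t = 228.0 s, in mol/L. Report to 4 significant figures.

0.0003055 mol/L

Let m(t) be the amount of acetic acid. Volume: V(t) = V₀ + (Q_in − Q_out) t = 1280 + 8.37000 t; V(228.0) = 3188.36 L.
Solute balance: dm/dt = 0 − Q_out C = −Q_out m/V(t).
dm/m = −Q_out dt/(V₀ + 8.37000 t); integrating gives ln(m/m₀) = −(Q_out/(Q_in−Q_out)) ln(V/V₀).
m = m₀ (V₀/V)^(Q_out/(Q_in−Q_out)) = 58.19 × (1280/3188.36)^(4.48148) = 0.974047 mol.
C = m/V = 0.974047/3188.36 = 0.000305501 mol/L.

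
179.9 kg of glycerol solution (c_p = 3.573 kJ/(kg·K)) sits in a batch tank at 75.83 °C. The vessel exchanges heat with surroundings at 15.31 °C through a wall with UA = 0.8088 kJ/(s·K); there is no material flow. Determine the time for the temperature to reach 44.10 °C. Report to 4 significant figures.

Energy balance: M c_p dT/dt = −UA(T − T_amb).
τ = M c_p/UA = 794.736 s; T_ss = T_amb = 15.3100 °C.
T(t) = T_ss + (T₀ − T_ss)e^(−t/τ); set T = 44.10:
t = −τ ln[(T − T_ss)/(T₀ − T_ss)] = −794.736 · ln(0.475711) = 590.446 s.

590.4 s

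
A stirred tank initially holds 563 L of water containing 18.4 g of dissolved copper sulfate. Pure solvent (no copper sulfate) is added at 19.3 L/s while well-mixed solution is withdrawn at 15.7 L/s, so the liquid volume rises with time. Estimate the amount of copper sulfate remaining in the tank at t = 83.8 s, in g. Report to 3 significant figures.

2.83 g

Let m(t) be the amount of copper sulfate. Volume: V(t) = V₀ + (Q_in − Q_out) t = 563 + 3.6000 t; V(83.8) = 864.68 L.
Species balance (pure solvent in): dm/dt = −Q_out · m/V(t).
Separate: dm/m = −Q_out dt/V(t) ⇒ ln(m/m₀) = −(Q_out/(Q_in−Q_out)) ln(V/V₀).
m = m₀ (V₀/V)^(Q_out/(Q_in−Q_out)) = 18.4 × (563/864.68)^(4.3611) = 2.8323 g.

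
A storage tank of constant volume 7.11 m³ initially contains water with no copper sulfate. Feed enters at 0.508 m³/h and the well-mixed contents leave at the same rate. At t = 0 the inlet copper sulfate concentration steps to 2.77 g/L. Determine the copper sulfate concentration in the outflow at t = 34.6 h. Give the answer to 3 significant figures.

Mass balance on the solute (V constant): V dC/dt = Q(C_in − C).
So dC/dt = (C_in − C)/τ with τ = V/Q = 7.11/0.508 = 13.996 h.
C approaches C_in exponentially: C(t) = C_in + (C₀ − C_in) e^(−t/τ).
C(34.6) = 2.77 + (0 − 2.77)·e^(−34.6/13.996) = 2.77 + (-2.7700)·0.084405 = 2.5362 g/L.

2.54 g/L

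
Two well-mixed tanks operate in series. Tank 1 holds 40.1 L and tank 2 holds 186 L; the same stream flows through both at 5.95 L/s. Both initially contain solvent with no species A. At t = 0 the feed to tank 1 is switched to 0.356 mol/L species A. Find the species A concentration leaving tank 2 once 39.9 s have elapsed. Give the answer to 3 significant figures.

0.230 mol/L

Species balance on tank i: dCᵢ/dt = (Cᵢ₋₁ − Cᵢ)/τᵢ with τᵢ = Vᵢ/Q.
τ₁ = 40.1/5.95 = 6.7395 s; τ₂ = 186/5.95 = 31.261 s.
Solving the cascade with C₁(0)=C₂(0)=0 gives C₂(t) = C_in[1 − (τ₁ e^(−t/τ₁) − τ₂ e^(−t/τ₂))/(τ₁ − τ₂)].
At t = 39.9: e^(−t/τ₁) = 0.0026843, e^(−t/τ₂) = 0.27905.
C₂ = 0.356·[1 − (6.7395·0.0026843 − 31.261·0.27905)/(-24.521)] = 0.356·0.64499 = 0.22962 mol/L.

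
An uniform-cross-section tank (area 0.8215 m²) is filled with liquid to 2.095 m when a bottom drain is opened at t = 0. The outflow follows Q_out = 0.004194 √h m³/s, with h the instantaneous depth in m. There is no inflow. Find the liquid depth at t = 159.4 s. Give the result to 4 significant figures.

1.083 m

A dh/dt = −Q_out = −0.004194 √h.
Separate and integrate: 2(√h − √h₀) = −(0.004194/A) t.
√h = √2.095 − 0.004194·159.4/(2·0.8215) = 1.44741 − 0.406892 = 1.04052.
h = 1.04052² = 1.08268 m.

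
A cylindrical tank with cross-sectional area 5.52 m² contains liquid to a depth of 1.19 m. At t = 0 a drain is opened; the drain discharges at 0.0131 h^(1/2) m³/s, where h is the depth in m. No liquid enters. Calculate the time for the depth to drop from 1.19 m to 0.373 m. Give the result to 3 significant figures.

405 s

Volume balance on the tank: A dh/dt = −0.0131 √h.
This is separable: 2 d(√h)/dt = −0.0131/A, so √h = √h₀ − (0.0131/(2A)) t.
t = 2A(√h₀ − √h)/0.0131 = 2·5.52·(√1.19 − √0.373)/0.0131
  = 11.040 × (1.0909 − 0.61074) / 0.0131 = 404.63 s.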